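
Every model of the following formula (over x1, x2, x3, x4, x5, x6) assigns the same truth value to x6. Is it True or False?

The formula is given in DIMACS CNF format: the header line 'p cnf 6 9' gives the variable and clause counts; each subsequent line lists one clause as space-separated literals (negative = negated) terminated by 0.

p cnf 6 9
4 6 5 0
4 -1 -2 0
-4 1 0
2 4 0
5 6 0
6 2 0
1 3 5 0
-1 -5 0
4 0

True

Suppose x6 = False.
The clause (x5) is unit, so x5 = True.
The clause (x2) is unit, so x2 = True.
The clause (¬x1) is unit, so x1 = False.
The clause (¬x4) is unit, so x4 = False.
Now (x4) is unsatisfied and unit — conflict.
So every satisfying assignment has x6 = True.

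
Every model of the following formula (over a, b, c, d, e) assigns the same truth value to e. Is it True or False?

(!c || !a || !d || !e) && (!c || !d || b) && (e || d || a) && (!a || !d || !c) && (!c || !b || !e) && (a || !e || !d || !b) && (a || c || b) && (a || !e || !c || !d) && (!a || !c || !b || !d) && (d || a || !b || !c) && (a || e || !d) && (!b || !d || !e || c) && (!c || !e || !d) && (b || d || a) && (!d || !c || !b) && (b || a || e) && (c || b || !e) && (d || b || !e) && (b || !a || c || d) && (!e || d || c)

Suppose e = true.
Try c = false.
From the singleton clause (b), b = true.
From the singleton clause (!d), d = false.
Now (d) is unsatisfied and unit — conflict.
So c must be the other value — set c = true.
From the singleton clause (!b), b = false.
From the singleton clause (!d), d = false.
Now (d) is unsatisfied and unit — conflict.
Both values of c lead to a conflict.
So every satisfying assignment has e = False.

False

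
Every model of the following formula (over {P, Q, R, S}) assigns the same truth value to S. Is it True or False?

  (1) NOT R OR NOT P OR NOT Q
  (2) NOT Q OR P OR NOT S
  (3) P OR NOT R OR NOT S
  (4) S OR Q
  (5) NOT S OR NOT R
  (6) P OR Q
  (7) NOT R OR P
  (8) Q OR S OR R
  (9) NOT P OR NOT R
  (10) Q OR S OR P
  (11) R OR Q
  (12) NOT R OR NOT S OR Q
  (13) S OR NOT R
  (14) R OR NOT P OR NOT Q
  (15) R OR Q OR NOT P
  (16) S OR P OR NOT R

Suppose S = true.
(NOT R) alone gives R = false.
(Q) alone gives Q = true.
(P) alone gives P = true.
That conflicts with the unit clause (NOT P).
So every satisfying assignment has S = False.

False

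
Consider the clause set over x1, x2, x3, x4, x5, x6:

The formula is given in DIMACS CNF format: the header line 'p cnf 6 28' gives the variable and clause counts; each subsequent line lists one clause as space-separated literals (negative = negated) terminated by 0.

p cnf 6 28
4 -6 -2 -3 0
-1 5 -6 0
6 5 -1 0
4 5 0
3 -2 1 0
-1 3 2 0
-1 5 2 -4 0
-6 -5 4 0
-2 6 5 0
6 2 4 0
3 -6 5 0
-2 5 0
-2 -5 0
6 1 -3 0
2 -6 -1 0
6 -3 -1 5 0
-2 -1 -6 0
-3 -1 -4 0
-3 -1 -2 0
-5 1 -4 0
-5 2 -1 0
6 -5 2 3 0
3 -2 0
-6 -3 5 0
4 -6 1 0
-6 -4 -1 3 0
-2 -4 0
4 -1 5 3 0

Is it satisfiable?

Yes

Case x4 = True:
(¬x2) alone gives x2 = False.
Case x1 = False:
(¬x5) alone gives x5 = False.
Case x3 = False:
(¬x6) alone gives x6 = False.
All clauses are satisfied.
A satisfying assignment: x1: False, x2: False, x3: False, x4: True, x5: False, x6: False.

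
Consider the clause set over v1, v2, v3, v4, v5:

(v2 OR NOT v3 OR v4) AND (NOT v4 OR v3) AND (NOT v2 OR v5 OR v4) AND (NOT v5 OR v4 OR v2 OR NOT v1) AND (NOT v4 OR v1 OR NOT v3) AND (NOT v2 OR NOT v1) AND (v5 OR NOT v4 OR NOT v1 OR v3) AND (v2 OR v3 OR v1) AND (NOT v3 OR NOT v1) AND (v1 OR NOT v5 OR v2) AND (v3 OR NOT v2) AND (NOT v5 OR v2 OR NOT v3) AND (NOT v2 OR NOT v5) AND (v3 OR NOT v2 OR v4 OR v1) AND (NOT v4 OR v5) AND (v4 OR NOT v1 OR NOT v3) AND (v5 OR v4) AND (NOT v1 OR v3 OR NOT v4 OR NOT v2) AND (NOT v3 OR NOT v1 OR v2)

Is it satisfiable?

Unsatisfiable

Try v4 = false.
From the singleton clause (v5), v5 = true.
From the singleton clause (NOT v2), v2 = false.
From the singleton clause (NOT v3), v3 = false.
From the singleton clause (NOT v1), v1 = false.
That conflicts with the unit clause (v1).
Undo v4 and try v4 = true.
From the singleton clause (v3), v3 = true.
From the singleton clause (v1), v1 = true.
That conflicts with the unit clause (NOT v1).
Either choice for v4 ends in contradiction.
No assignment satisfies every clause.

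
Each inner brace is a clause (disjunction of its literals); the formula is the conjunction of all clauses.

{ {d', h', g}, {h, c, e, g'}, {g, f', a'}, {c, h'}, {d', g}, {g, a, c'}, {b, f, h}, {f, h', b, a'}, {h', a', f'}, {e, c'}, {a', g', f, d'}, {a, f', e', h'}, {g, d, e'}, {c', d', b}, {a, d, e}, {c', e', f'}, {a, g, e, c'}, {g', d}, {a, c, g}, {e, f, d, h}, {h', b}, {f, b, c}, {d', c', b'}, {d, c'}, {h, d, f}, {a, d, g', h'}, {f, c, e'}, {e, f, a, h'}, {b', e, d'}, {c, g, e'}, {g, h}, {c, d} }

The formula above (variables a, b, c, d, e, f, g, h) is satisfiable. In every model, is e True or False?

True

Suppose e = 0.
Unit clause (c') forces c = 0.
Unit clause (h') forces h = 0.
Unit clause (g') forces g = 0.
That conflicts with the unit clause (g).
So every satisfying assignment has e = True.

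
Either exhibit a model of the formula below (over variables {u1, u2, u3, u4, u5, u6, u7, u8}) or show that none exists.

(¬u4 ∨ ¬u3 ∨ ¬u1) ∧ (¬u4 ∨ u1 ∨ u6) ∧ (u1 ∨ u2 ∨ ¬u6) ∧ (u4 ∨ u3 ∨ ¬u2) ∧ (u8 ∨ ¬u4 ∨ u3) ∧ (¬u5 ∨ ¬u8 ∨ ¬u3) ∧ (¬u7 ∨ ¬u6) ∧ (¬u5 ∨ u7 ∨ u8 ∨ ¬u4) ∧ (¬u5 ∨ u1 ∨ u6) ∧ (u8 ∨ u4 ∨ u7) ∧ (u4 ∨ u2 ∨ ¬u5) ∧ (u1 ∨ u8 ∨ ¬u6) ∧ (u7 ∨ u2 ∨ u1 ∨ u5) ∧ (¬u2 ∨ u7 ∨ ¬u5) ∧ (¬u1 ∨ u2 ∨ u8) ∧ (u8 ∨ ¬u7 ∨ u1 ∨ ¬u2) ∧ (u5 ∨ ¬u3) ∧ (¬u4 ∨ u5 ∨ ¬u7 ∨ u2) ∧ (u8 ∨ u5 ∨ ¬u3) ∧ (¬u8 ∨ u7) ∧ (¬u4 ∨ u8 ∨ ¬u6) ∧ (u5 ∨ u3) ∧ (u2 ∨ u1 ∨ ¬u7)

u1=True; u2=True; u3=True; u4=False; u5=True; u6=False; u7=True; u8=False

Try u7 = True.
(¬u6) alone gives u6 = False.
Try u4 = False.
Try u3 = True.
(u5) alone gives u5 = True.
(¬u8) alone gives u8 = False.
(u1) alone gives u1 = True.
(u2) alone gives u2 = True.
All clauses are satisfied.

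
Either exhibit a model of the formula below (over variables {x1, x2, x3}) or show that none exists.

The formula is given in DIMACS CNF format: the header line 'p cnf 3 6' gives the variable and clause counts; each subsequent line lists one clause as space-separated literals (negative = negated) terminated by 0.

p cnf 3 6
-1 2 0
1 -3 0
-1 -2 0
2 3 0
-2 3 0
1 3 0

Branch on x1: set x1 = False.
The clause (¬x3) is unit, so x3 = False.
But (x3) is also a unit clause — contradiction.
Undo x1 and try x1 = True.
The clause (x2) is unit, so x2 = True.
But (¬x2) is also a unit clause — contradiction.
Both values of x1 lead to a conflict.

UNSATISFIABLE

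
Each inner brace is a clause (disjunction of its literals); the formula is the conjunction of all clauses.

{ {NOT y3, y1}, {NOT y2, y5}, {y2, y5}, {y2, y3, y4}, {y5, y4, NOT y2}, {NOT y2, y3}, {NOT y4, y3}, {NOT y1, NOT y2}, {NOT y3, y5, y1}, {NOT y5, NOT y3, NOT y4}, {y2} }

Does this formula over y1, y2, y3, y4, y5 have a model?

From the singleton clause (y2), y2 = true.
From the singleton clause (y5), y5 = true.
From the singleton clause (y3), y3 = true.
From the singleton clause (y1), y1 = true.
That conflicts with the unit clause (NOT y1).
No assignment satisfies every clause.

Unsatisfiable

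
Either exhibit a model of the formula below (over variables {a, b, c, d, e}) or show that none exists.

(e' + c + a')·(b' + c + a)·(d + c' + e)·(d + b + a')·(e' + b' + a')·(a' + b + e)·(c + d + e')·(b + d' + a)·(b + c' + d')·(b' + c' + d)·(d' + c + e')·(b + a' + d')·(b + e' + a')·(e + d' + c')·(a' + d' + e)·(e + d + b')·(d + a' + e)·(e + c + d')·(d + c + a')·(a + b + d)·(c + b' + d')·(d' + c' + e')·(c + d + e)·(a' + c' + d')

Try e = 0.
Try d = 1.
The clause (c') is unit, so c = 0.
That conflicts with the unit clause (c).
So d must be the other value — set d = 0.
The clause (c') is unit, so c = 0.
That conflicts with the unit clause (c).
Neither d = 1 nor d = 0 works.
So e must be the other value — set e = 1.
Try c = 1.
The clause (d') is unit, so d = 0.
The clause (b') is unit, so b = 0.
The clause (a') is unit, so a = 0.
That conflicts with the unit clause (a).
So c must be the other value — set c = 0.
The clause (a') is unit, so a = 0.
The clause (b') is unit, so b = 0.
The clause (d) is unit, so d = 1.
That conflicts with the unit clause (d').
Neither c = 1 nor c = 0 works.
Neither e = 1 nor e = 0 works.

UNSATISFIABLE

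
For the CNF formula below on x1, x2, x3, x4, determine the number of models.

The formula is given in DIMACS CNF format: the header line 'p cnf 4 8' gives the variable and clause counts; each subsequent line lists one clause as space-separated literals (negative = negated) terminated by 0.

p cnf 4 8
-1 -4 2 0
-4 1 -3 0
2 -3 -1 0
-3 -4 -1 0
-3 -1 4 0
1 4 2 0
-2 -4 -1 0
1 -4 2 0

There are 2^4 = 16 truth assignments over (x1, x2, x3, x4).
Check each against the 8 clauses (columns in the order x1, x2, x3, x4):
  F F F F  ✗ fails (x1 ∨ x4 ∨ x2)
  F F F T  ✗ fails (x1 ∨ ¬x4 ∨ x2)
  F F T F  ✗ fails (x1 ∨ x4 ∨ x2)
  F F T T  ✗ fails (¬x4 ∨ x1 ∨ ¬x3)
  F T F F  ✓ satisfies all
  F T F T  ✓ satisfies all
  F T T F  ✓ satisfies all
  F T T T  ✗ fails (¬x4 ∨ x1 ∨ ¬x3)
  T F F F  ✓ satisfies all
  T F F T  ✗ fails (¬x1 ∨ ¬x4 ∨ x2)
  T F T F  ✗ fails (x2 ∨ ¬x3 ∨ ¬x1)
  T F T T  ✗ fails (¬x1 ∨ ¬x4 ∨ x2)
  T T F F  ✓ satisfies all
  T T F T  ✗ fails (¬x2 ∨ ¬x4 ∨ ¬x1)
  T T T F  ✗ fails (¬x3 ∨ ¬x1 ∨ x4)
  T T T T  ✗ fails (¬x3 ∨ ¬x4 ∨ ¬x1)
5 of the 16 rows are models.

5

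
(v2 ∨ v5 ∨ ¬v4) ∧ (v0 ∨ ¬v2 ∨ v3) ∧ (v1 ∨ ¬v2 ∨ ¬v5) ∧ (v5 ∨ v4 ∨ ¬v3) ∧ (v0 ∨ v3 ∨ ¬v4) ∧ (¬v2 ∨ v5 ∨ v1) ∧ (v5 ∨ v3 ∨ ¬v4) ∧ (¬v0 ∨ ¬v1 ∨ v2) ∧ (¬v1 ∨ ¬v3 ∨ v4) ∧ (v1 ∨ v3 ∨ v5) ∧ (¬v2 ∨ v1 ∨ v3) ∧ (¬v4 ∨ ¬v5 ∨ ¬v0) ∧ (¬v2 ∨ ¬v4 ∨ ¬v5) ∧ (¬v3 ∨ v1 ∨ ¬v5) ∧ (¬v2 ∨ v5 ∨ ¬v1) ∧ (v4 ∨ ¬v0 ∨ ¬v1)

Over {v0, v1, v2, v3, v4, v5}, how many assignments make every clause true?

5

There are 2^6 = 64 truth assignments over (v0, v1, v2, v3, v4, v5).
Split on v0. With v0 = True, the clauses containing v0 are satisfied and ¬v0 drops from the rest; 1 of the 2^5 = 32 assignments to the other variables satisfy what remains.
With v0 = False, by the same count on the reduced clause set, 4 assignments work.
Total: 1 + 4 = 5.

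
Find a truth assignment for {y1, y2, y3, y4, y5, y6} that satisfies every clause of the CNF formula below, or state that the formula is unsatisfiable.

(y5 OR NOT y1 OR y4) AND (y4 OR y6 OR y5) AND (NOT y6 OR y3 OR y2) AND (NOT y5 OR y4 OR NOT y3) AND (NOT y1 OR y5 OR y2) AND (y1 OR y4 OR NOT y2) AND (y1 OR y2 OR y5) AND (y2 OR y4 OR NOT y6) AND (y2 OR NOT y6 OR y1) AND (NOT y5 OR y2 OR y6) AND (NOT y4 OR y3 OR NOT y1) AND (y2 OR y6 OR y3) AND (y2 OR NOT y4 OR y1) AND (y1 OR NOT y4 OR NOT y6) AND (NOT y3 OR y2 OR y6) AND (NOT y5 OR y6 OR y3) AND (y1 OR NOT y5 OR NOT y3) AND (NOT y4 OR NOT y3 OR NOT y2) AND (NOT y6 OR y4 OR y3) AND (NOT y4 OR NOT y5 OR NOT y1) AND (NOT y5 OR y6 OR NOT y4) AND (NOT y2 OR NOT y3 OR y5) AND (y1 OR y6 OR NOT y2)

Suppose y5 = true.
Suppose y4 = true.
Unit clause (NOT y1) forces y1 = false.
Unit clause (y2) forces y2 = true.
Unit clause (NOT y6) forces y6 = false.
That conflicts with the unit clause (y6).
That branch fails; take y4 = false instead.
Unit clause (NOT y3) forces y3 = false.
Unit clause (y6) forces y6 = true.
That conflicts with the unit clause (NOT y6).
Either choice for y4 ends in contradiction.
That branch fails; take y5 = false instead.
Suppose y1 = false.
Unit clause (y2) forces y2 = true.
Unit clause (y4) forces y4 = true.
Unit clause (NOT y6) forces y6 = false.
That conflicts with the unit clause (y6).
That branch fails; take y1 = true instead.
Unit clause (y4) forces y4 = true.
Unit clause (y2) forces y2 = true.
Unit clause (y3) forces y3 = true.
That conflicts with the unit clause (NOT y3).
Either choice for y1 ends in contradiction.
Either choice for y5 ends in contradiction.

UNSATISFIABLE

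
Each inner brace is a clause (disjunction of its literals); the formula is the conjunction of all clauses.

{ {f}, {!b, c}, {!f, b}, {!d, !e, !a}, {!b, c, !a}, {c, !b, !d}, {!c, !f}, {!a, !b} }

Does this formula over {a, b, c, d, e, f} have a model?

No, unsatisfiable

From the singleton clause (f), f = true.
From the singleton clause (b), b = true.
From the singleton clause (c), c = true.
But (!c) is also a unit clause — contradiction.
No assignment satisfies every clause.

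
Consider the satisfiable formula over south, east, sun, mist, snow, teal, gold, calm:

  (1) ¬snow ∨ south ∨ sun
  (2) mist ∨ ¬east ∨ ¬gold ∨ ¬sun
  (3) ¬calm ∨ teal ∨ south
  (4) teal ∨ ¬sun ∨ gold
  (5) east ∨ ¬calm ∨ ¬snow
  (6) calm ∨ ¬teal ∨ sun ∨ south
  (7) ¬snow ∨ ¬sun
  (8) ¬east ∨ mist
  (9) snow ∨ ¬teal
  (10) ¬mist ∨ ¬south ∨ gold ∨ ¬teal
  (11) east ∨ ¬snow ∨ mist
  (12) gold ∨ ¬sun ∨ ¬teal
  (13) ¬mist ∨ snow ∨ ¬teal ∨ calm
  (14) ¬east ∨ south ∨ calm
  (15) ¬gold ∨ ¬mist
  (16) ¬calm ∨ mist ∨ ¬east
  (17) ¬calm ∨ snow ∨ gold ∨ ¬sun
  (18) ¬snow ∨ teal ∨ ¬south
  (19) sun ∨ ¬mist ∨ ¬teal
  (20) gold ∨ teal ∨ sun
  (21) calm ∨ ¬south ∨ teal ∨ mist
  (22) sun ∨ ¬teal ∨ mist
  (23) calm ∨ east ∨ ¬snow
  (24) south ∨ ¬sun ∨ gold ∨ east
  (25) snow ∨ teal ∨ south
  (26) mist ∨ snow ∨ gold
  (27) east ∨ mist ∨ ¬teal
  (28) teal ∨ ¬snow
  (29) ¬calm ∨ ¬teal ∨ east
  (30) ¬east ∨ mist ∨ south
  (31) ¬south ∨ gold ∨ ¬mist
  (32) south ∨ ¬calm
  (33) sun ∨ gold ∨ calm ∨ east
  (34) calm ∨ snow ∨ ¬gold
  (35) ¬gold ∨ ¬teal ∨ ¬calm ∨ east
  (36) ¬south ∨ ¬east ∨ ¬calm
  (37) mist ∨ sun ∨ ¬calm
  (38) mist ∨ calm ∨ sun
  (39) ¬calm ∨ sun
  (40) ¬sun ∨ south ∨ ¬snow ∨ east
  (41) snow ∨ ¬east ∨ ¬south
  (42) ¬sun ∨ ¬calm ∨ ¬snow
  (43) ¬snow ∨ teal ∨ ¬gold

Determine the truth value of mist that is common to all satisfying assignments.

Suppose mist = True.
(¬gold) alone gives gold = False.
(¬south) alone gives south = False.
(¬calm) alone gives calm = False.
(¬east) alone gives east = False.
(¬snow) alone gives snow = False.
(¬teal) alone gives teal = False.
That conflicts with the unit clause (teal).
So every satisfying assignment has mist = False.

False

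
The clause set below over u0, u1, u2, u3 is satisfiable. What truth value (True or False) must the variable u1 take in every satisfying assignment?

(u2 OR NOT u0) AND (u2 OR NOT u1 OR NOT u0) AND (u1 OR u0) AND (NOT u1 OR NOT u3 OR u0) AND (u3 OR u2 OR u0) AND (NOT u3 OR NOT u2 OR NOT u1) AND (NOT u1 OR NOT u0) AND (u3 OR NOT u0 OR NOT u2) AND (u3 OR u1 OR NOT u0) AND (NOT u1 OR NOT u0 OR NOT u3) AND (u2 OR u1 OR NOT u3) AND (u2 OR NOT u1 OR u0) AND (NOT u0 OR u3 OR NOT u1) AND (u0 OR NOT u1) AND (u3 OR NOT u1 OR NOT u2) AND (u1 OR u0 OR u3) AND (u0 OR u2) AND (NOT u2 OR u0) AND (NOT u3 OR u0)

False

Suppose u1 = true.
From the singleton clause (NOT u0), u0 = false.
Now (u0) is unsatisfied and unit — conflict.
So every satisfying assignment has u1 = False.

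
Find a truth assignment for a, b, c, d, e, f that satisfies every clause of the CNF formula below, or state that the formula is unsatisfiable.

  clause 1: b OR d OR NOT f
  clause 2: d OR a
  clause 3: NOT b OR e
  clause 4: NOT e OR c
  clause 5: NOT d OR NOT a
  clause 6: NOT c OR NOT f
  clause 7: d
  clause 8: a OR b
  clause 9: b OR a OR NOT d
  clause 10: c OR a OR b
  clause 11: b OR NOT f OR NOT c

a ↦ false,  b ↦ true,  c ↦ true,  d ↦ true,  e ↦ true,  f ↦ false

(d) alone gives d = true.
(NOT a) alone gives a = false.
(b) alone gives b = true.
(e) alone gives e = true.
(c) alone gives c = true.
(NOT f) alone gives f = false.
This assignment satisfies each clause.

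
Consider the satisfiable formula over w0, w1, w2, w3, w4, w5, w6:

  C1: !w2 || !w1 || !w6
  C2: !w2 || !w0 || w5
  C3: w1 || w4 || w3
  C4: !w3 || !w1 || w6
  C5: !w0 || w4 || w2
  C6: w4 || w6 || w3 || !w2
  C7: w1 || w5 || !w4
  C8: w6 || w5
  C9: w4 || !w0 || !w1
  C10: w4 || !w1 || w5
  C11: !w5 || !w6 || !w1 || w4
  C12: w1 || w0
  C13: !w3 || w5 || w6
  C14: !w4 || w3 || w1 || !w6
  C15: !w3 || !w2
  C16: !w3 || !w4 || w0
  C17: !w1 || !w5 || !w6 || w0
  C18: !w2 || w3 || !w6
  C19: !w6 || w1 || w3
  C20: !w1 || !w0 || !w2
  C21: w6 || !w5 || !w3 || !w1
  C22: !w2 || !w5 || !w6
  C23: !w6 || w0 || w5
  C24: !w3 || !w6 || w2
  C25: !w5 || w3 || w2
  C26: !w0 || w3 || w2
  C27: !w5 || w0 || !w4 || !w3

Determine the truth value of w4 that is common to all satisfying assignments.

True

Suppose w4 = false.
Try w1 = true.
(!w0) alone gives w0 = false.
(w5) alone gives w5 = true.
(!w6) alone gives w6 = false.
(!w3) alone gives w3 = false.
(!w2) alone gives w2 = false.
Now (w2) is unsatisfied and unit — conflict.
So w1 must be the other value — set w1 = false.
(w3) alone gives w3 = true.
(w0) alone gives w0 = true.
(w2) alone gives w2 = true.
Now (!w2) is unsatisfied and unit — conflict.
Either choice for w1 ends in contradiction.
So every satisfying assignment has w4 = True.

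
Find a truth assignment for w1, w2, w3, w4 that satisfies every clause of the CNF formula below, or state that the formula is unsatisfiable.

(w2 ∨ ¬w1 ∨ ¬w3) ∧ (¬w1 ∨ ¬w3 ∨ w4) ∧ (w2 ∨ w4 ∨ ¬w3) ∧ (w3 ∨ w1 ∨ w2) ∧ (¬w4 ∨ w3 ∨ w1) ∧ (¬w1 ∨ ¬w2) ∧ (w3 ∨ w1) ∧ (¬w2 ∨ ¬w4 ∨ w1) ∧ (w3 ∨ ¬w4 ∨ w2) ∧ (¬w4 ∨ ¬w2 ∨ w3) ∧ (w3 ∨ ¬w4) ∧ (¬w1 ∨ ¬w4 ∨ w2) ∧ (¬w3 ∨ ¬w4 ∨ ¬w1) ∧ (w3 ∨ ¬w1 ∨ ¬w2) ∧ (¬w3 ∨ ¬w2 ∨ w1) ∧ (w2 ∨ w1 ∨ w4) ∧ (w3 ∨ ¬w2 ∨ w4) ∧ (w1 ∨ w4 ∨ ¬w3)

w1: False, w2: False, w3: True, w4: True

Try w1 = False.
Unit clause (w3) forces w3 = True.
Unit clause (¬w2) forces w2 = False.
Unit clause (w4) forces w4 = True.
All clauses are satisfied.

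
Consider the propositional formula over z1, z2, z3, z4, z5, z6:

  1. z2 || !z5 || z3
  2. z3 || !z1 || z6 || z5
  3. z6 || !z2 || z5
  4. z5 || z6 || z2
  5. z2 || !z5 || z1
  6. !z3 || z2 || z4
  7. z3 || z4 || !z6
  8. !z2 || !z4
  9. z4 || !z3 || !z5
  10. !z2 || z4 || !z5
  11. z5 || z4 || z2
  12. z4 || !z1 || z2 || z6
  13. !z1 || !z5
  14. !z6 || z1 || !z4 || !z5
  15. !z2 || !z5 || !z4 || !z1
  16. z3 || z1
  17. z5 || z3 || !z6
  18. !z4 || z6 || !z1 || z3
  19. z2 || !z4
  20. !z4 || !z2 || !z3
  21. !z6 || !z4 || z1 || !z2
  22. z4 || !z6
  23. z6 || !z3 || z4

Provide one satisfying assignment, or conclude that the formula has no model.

Branch on z2: set z2 = false.
(!z4) alone gives z4 = false.
(!z3) alone gives z3 = false.
(!z5) alone gives z5 = false.
That conflicts with the unit clause (z5).
Undo z2 and try z2 = true.
(!z4) alone gives z4 = false.
(!z5) alone gives z5 = false.
(z6) alone gives z6 = true.
That conflicts with the unit clause (!z6).
Either choice for z2 ends in contradiction.

UNSATISFIABLE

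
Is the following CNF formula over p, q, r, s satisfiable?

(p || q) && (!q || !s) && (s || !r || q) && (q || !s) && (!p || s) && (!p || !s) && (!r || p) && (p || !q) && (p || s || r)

No, unsatisfiable

Try p = true.
(s) alone gives s = true.
That conflicts with the unit clause (!s).
That branch fails; take p = false instead.
(q) alone gives q = true.
That conflicts with the unit clause (!q).
Either choice for p ends in contradiction.
No assignment satisfies every clause.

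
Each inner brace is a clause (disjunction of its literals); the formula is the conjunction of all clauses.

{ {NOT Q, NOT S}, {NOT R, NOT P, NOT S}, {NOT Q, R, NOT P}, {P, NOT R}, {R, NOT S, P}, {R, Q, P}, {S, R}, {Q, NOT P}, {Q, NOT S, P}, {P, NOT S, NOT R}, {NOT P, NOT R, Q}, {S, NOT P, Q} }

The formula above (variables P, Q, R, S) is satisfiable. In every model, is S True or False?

False

Suppose S = true.
Unit clause (NOT Q) forces Q = false.
Unit clause (NOT P) forces P = false.
That conflicts with the unit clause (P).
So every satisfying assignment has S = False.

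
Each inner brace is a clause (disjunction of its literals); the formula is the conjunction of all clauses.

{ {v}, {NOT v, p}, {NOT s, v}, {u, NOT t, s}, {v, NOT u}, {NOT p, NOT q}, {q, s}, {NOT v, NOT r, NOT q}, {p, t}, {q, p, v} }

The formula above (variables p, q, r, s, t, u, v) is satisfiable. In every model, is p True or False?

True

Suppose p = false.
The clause (v) is unit, so v = true.
But (NOT v) is also a unit clause — contradiction.
So every satisfying assignment has p = True.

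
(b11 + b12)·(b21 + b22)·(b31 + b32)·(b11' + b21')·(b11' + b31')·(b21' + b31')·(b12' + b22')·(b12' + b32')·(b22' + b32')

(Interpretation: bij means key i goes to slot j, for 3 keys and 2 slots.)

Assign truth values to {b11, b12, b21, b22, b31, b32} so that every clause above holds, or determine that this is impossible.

Branch on b11: set b11 = 1.
(b21') alone gives b21 = 0.
(b22) alone gives b22 = 1.
(b31') alone gives b31 = 0.
(b32) alone gives b32 = 1.
Now (b32') is unsatisfied and unit — conflict.
So b11 must be the other value — set b11 = 0.
(b12) alone gives b12 = 1.
(b22') alone gives b22 = 0.
(b21) alone gives b21 = 1.
(b31') alone gives b31 = 0.
(b32) alone gives b32 = 1.
Now (b32') is unsatisfied and unit — conflict.
Both values of b11 lead to a conflict.

UNSATISFIABLE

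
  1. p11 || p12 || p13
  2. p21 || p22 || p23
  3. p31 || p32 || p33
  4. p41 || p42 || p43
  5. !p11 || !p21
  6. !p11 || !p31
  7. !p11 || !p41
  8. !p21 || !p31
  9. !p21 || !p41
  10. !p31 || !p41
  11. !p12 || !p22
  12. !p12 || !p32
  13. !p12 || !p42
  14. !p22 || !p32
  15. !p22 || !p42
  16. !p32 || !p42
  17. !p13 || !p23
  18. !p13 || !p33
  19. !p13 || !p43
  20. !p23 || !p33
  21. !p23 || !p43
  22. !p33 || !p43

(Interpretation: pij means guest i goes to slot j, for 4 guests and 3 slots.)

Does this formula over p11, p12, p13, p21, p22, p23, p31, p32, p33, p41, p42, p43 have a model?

Try p11 = false.
Try p12 = true.
The clause (!p22) is unit, so p22 = false.
The clause (!p32) is unit, so p32 = false.
The clause (!p42) is unit, so p42 = false.
Try p21 = true.
The clause (!p31) is unit, so p31 = false.
The clause (p33) is unit, so p33 = true.
The clause (!p41) is unit, so p41 = false.
The clause (p43) is unit, so p43 = true.
But (!p43) is also a unit clause — contradiction.
So p21 must be the other value — set p21 = false.
The clause (p23) is unit, so p23 = true.
The clause (!p13) is unit, so p13 = false.
The clause (!p33) is unit, so p33 = false.
The clause (p31) is unit, so p31 = true.
The clause (!p41) is unit, so p41 = false.
The clause (p43) is unit, so p43 = true.
But (!p43) is also a unit clause — contradiction.
Either choice for p21 ends in contradiction.
So p12 must be the other value — set p12 = false.
The clause (p13) is unit, so p13 = true.
The clause (!p23) is unit, so p23 = false.
The clause (!p33) is unit, so p33 = false.
The clause (!p43) is unit, so p43 = false.
Try p21 = true.
The clause (!p31) is unit, so p31 = false.
The clause (p32) is unit, so p32 = true.
The clause (!p41) is unit, so p41 = false.
The clause (p42) is unit, so p42 = true.
But (!p42) is also a unit clause — contradiction.
So p21 must be the other value — set p21 = false.
The clause (p22) is unit, so p22 = true.
The clause (!p32) is unit, so p32 = false.
The clause (p31) is unit, so p31 = true.
The clause (!p41) is unit, so p41 = false.
The clause (p42) is unit, so p42 = true.
But (!p42) is also a unit clause — contradiction.
Either choice for p21 ends in contradiction.
Either choice for p12 ends in contradiction.
So p11 must be the other value — set p11 = true.
The clause (!p21) is unit, so p21 = false.
The clause (!p31) is unit, so p31 = false.
The clause (!p41) is unit, so p41 = false.
Try p22 = true.
The clause (!p12) is unit, so p12 = false.
The clause (!p32) is unit, so p32 = false.
The clause (p33) is unit, so p33 = true.
The clause (!p42) is unit, so p42 = false.
The clause (p43) is unit, so p43 = true.
But (!p43) is also a unit clause — contradiction.
So p22 must be the other value — set p22 = false.
The clause (p23) is unit, so p23 = true.
The clause (!p13) is unit, so p13 = false.
The clause (!p33) is unit, so p33 = false.
The clause (p32) is unit, so p32 = true.
The clause (!p12) is unit, so p12 = false.
The clause (!p42) is unit, so p42 = false.
The clause (p43) is unit, so p43 = true.
But (!p43) is also a unit clause — contradiction.
Either choice for p22 ends in contradiction.
Either choice for p11 ends in contradiction.
No assignment satisfies every clause.

No, unsatisfiable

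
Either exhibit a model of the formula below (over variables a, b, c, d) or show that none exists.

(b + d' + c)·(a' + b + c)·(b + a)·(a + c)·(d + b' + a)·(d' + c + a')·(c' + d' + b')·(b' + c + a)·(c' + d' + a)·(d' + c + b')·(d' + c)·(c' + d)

a: 1; b: 0; c: 1; d: 1

Try b = 0.
From the singleton clause (a), a = 1.
From the singleton clause (c), c = 1.
From the singleton clause (d), d = 1.
This assignment satisfies each clause.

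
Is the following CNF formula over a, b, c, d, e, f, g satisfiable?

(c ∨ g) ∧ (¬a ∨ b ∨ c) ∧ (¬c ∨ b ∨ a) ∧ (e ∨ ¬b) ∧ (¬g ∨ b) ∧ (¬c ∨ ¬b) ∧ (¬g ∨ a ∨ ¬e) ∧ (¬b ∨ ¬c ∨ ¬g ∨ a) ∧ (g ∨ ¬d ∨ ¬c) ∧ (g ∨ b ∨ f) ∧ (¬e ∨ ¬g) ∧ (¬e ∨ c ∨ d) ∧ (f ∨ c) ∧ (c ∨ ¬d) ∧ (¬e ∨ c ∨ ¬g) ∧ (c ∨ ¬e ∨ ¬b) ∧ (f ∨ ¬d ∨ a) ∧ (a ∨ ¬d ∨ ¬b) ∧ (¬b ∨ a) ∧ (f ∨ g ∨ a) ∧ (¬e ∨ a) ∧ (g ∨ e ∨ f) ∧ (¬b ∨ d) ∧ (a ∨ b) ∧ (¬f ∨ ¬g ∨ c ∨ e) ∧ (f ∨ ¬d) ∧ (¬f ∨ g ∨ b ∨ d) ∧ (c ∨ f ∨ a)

No, unsatisfiable

Try c = True.
The clause (¬b) is unit, so b = False.
The clause (a) is unit, so a = True.
The clause (¬g) is unit, so g = False.
The clause (¬d) is unit, so d = False.
The clause (f) is unit, so f = True.
That conflicts with the unit clause (¬f).
So c must be the other value — set c = False.
The clause (g) is unit, so g = True.
The clause (b) is unit, so b = True.
The clause (e) is unit, so e = True.
That conflicts with the unit clause (¬e).
Neither c = True nor c = False works.
No assignment satisfies every clause.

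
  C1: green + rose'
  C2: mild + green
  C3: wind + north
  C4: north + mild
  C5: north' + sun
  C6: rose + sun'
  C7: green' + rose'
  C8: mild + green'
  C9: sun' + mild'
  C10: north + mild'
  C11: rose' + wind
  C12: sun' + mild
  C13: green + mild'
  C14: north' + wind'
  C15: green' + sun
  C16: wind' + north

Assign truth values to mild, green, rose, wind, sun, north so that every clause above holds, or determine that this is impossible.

Try green = 1.
Unit clause (rose') forces rose = 0.
Unit clause (sun') forces sun = 0.
Now (sun) is unsatisfied and unit — conflict.
Undo green and try green = 0.
Unit clause (rose') forces rose = 0.
Unit clause (mild) forces mild = 1.
Now (mild') is unsatisfied and unit — conflict.
Both values of green lead to a conflict.

UNSATISFIABLE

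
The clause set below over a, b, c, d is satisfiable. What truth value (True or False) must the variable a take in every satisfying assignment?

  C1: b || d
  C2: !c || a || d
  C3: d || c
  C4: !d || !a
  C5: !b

Suppose a = true.
From the singleton clause (!d), d = false.
From the singleton clause (b), b = true.
That conflicts with the unit clause (!b).
So every satisfying assignment has a = False.

False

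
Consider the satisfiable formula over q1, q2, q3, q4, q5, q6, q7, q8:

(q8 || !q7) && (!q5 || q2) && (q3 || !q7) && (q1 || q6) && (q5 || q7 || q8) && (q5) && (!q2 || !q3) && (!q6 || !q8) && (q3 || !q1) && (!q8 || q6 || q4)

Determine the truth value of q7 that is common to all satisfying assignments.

Suppose q7 = true.
From the singleton clause (q8), q8 = true.
From the singleton clause (q3), q3 = true.
From the singleton clause (q5), q5 = true.
From the singleton clause (q2), q2 = true.
But (!q2) is also a unit clause — contradiction.
So every satisfying assignment has q7 = False.

False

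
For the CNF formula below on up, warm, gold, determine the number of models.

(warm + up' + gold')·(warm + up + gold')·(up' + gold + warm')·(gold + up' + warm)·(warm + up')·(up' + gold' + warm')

3

There are 2^3 = 8 truth assignments over (up, warm, gold).
Split on warm. With warm = 1, the clauses containing warm are satisfied and warm' drops from the rest; 2 of the 2^2 = 4 assignments to the other variables satisfy what remains.
With warm = 0, by the same count on the reduced clause set, 1 assignment works.
Total: 2 + 1 = 3.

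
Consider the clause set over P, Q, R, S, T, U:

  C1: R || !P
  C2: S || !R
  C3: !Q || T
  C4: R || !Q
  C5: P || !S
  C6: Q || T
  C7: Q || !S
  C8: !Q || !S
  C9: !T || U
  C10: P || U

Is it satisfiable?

Yes, satisfiable

Try R = false.
Unit clause (!P) forces P = false.
Unit clause (!Q) forces Q = false.
Unit clause (!S) forces S = false.
Unit clause (T) forces T = true.
Unit clause (U) forces U = true.
All clauses are satisfied.
A satisfying assignment: P ↦ false; Q ↦ false; R ↦ false; S ↦ false; T ↦ true; U ↦ true.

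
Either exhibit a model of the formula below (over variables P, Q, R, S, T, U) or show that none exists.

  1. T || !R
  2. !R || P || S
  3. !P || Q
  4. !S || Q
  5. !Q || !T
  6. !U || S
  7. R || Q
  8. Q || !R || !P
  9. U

From the singleton clause (U), U = true.
From the singleton clause (S), S = true.
From the singleton clause (Q), Q = true.
From the singleton clause (!T), T = false.
From the singleton clause (!R), R = false.
Every clause is now satisfied; P is unconstrained.

P=true; Q=true; R=false; S=true; T=false; U=true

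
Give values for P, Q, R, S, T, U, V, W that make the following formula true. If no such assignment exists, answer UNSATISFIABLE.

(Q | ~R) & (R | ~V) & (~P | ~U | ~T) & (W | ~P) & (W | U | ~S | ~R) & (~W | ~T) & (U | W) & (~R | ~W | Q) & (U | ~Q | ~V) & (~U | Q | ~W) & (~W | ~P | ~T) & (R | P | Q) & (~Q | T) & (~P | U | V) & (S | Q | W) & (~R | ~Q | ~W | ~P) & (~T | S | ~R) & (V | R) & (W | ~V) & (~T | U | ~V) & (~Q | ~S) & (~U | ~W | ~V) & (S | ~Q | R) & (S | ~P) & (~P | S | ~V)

UNSATISFIABLE

Try Q = 1.
From the singleton clause (T), T = 1.
From the singleton clause (~W), W = 0.
From the singleton clause (~P), P = 0.
From the singleton clause (U), U = 1.
From the singleton clause (~V), V = 0.
From the singleton clause (R), R = 1.
From the singleton clause (S), S = 1.
That conflicts with the unit clause (~S).
That branch fails; take Q = 0 instead.
From the singleton clause (~R), R = 0.
From the singleton clause (~V), V = 0.
That conflicts with the unit clause (V).
Either choice for Q ends in contradiction.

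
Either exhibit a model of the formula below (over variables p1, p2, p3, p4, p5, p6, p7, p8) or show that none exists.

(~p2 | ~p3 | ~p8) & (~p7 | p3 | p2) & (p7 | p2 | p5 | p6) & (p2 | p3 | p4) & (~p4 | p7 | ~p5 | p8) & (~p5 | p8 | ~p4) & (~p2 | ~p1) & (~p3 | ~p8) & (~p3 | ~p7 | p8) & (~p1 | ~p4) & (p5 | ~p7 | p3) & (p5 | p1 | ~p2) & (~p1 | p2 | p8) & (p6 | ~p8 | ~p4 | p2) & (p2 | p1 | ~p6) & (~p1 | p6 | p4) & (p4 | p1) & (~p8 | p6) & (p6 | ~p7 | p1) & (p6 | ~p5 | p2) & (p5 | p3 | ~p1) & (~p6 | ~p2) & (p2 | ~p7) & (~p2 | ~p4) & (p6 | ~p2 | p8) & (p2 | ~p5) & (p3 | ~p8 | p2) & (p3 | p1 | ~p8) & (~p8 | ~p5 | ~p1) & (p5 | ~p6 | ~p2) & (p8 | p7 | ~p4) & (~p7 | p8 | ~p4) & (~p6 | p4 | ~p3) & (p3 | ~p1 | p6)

UNSATISFIABLE

Suppose p2 = 0.
The clause (~p7) is unit, so p7 = 0.
The clause (~p5) is unit, so p5 = 0.
The clause (p6) is unit, so p6 = 1.
The clause (p1) is unit, so p1 = 1.
The clause (~p4) is unit, so p4 = 0.
The clause (p3) is unit, so p3 = 1.
Now (~p3) is unsatisfied and unit — conflict.
That branch fails; take p2 = 1 instead.
The clause (~p1) is unit, so p1 = 0.
The clause (p5) is unit, so p5 = 1.
The clause (p4) is unit, so p4 = 1.
Now (~p4) is unsatisfied and unit — conflict.
Both values of p2 lead to a conflict.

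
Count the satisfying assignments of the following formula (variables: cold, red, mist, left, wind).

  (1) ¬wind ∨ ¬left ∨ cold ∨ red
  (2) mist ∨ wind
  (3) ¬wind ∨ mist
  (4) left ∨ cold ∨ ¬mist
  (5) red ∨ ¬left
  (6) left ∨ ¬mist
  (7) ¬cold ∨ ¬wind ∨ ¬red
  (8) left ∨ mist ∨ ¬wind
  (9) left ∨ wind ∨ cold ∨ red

3

There are 2^5 = 32 truth assignments over (cold, red, mist, left, wind).
Split on left. With left = True, the clauses containing left are satisfied and ¬left drops from the rest; 3 of the 2^4 = 16 assignments to the other variables satisfy what remains.
With left = False, by the same count on the reduced clause set, 0 assignments work.
Total: 3 + 0 = 3.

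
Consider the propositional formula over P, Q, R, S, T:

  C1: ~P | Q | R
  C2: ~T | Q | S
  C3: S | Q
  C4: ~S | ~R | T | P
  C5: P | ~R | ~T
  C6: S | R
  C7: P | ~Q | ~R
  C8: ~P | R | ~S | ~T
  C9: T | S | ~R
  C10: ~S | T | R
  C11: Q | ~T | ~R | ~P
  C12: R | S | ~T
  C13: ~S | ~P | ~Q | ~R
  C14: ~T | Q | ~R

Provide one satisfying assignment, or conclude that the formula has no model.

P: 1, Q: 0, R: 1, S: 1, T: 0

Suppose S = 1.
Suppose T = 0.
From the singleton clause (R), R = 1.
From the singleton clause (P), P = 1.
From the singleton clause (~Q), Q = 0.
All clauses are satisfied.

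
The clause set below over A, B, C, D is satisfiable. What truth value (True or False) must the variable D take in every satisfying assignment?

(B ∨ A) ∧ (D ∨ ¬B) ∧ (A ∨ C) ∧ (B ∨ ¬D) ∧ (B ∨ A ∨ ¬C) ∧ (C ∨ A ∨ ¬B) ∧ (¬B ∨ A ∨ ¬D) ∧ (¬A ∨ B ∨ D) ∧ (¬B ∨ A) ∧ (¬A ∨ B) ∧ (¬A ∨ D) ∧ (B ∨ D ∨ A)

Suppose D = False.
(¬B) alone gives B = False.
(A) alone gives A = True.
That conflicts with the unit clause (¬A).
So every satisfying assignment has D = True.

True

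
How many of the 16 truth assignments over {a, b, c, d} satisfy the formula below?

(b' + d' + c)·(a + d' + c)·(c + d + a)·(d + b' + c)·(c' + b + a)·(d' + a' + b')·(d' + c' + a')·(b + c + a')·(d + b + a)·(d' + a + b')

There are 2^4 = 16 truth assignments over (a, b, c, d).
Split on d. With d = 1, the clauses containing d are satisfied and d' drops from the rest; 0 of the 2^3 = 8 assignments to the other variables satisfy what remains.
With d = 0, by the same count on the reduced clause set, 3 assignments work.
(One model: a=F, b=T, c=T, d=F.)
Total: 0 + 3 = 3.

3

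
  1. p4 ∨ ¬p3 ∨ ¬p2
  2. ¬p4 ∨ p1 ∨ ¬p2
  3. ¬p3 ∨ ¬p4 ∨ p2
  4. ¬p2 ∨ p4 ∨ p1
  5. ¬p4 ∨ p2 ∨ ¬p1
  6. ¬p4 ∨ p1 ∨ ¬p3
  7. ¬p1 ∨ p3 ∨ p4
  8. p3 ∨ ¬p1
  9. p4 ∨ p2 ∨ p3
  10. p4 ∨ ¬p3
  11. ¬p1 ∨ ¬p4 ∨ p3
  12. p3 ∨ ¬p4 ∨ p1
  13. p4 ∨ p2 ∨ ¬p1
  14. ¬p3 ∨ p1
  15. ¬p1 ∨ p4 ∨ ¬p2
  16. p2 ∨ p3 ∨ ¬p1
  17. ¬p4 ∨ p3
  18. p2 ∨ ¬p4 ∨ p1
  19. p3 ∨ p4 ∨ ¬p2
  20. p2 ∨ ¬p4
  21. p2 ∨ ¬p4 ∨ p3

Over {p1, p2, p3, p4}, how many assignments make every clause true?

There are 2^4 = 16 truth assignments over (p1, p2, p3, p4).
Check each against the 21 clauses (columns in the order p1, p2, p3, p4):
  F F F F  ✗ fails (p4 ∨ p2 ∨ p3)
  F F F T  ✗ fails (p3 ∨ ¬p4 ∨ p1)
  F F T F  ✗ fails (p4 ∨ ¬p3)
  F F T T  ✗ fails (¬p3 ∨ ¬p4 ∨ p2)
  F T F F  ✗ fails (¬p2 ∨ p4 ∨ p1)
  F T F T  ✗ fails (¬p4 ∨ p1 ∨ ¬p2)
  F T T F  ✗ fails (p4 ∨ ¬p3 ∨ ¬p2)
  F T T T  ✗ fails (¬p4 ∨ p1 ∨ ¬p2)
  T F F F  ✗ fails (¬p1 ∨ p3 ∨ p4)
  T F F T  ✗ fails (¬p4 ∨ p2 ∨ ¬p1)
  T F T F  ✗ fails (p4 ∨ ¬p3)
  T F T T  ✗ fails (¬p3 ∨ ¬p4 ∨ p2)
  T T F F  ✗ fails (¬p1 ∨ p3 ∨ p4)
  T T F T  ✗ fails (p3 ∨ ¬p1)
  T T T F  ✗ fails (p4 ∨ ¬p3 ∨ ¬p2)
  T T T T  ✓ satisfies all
1 of the 16 rows is a model.

1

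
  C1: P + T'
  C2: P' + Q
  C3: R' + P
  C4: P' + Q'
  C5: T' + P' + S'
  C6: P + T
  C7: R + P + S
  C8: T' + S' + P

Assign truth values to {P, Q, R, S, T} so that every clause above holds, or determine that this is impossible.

UNSATISFIABLE

Case P = 1:
(Q) alone gives Q = 1.
That conflicts with the unit clause (Q').
Undo P and try P = 0.
(T') alone gives T = 0.
That conflicts with the unit clause (T).
Both values of P lead to a conflict.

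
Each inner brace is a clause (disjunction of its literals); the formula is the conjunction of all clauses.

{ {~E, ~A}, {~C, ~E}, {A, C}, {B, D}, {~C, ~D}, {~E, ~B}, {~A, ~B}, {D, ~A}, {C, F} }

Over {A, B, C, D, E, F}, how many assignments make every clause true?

3

There are 2^6 = 64 truth assignments over (A, B, C, D, E, F).
Split on B. With B = 1, the clauses containing B are satisfied and ~B drops from the rest; 2 of the 2^5 = 32 assignments to the other variables satisfy what remains.
With B = 0, by the same count on the reduced clause set, 1 assignment works.
(One model: A=F, B=T, C=T, D=F, E=F, F=F.)
Total: 2 + 1 = 3.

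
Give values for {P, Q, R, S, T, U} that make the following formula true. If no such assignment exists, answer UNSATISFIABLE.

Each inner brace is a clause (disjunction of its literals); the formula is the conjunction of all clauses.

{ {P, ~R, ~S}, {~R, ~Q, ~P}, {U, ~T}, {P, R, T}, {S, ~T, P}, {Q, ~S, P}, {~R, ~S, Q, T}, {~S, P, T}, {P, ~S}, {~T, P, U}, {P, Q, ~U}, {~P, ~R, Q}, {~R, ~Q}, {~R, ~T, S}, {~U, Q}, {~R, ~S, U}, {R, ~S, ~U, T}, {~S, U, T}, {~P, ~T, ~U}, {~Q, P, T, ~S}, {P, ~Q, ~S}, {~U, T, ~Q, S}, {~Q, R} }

P ↦ 1, Q ↦ 0, R ↦ 0, S ↦ 0, T ↦ 0, U ↦ 0

Try U = 0.
(~T) alone gives T = 0.
(~S) alone gives S = 0.
Try P = 1.
Try R = 0.
(~Q) alone gives Q = 0.
Every clause now holds.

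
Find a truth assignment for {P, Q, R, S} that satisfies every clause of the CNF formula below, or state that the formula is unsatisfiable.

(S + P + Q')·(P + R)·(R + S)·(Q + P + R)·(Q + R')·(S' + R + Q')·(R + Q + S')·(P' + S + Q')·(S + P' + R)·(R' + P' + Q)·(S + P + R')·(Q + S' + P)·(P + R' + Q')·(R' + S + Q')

P ↦ 1; Q ↦ 1; R ↦ 1; S ↦ 1

Try P = 1.
Try R = 1.
(Q) alone gives Q = 1.
(S) alone gives S = 1.
All clauses are satisfied.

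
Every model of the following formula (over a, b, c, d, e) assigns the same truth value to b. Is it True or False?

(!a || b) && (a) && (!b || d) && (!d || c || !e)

True

Suppose b = false.
The clause (!a) is unit, so a = false.
Now (a) is unsatisfied and unit — conflict.
So every satisfying assignment has b = True.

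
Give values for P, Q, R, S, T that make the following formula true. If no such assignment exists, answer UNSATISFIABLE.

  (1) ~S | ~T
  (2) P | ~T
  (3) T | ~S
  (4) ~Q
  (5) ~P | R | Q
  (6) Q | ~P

P ↦ 0, Q ↦ 0, R ↦ 0, S ↦ 0, T ↦ 0

The clause (~Q) is unit, so Q = 0.
The clause (~P) is unit, so P = 0.
The clause (~T) is unit, so T = 0.
The clause (~S) is unit, so S = 0.
No clause remains; R is free.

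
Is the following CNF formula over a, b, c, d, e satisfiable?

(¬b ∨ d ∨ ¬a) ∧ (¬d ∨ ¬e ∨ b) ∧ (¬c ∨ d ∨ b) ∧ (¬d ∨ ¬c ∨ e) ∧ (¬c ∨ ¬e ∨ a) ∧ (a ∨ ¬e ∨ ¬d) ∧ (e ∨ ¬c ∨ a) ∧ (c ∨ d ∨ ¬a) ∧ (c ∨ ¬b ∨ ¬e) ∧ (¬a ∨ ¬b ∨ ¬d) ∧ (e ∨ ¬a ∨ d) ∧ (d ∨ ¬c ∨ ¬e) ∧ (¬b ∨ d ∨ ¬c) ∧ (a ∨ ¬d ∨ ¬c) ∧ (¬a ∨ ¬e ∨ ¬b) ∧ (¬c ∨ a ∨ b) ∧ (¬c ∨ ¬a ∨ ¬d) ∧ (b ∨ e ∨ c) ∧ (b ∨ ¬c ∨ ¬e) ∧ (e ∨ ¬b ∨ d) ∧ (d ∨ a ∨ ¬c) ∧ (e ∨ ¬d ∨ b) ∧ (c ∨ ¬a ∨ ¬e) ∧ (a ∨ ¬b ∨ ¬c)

Satisfiable

Branch on b: set b = False.
Branch on d: set d = False.
From the singleton clause (¬c), c = False.
From the singleton clause (¬a), a = False.
From the singleton clause (e), e = True.
This assignment satisfies each clause.
A satisfying assignment: a=False; b=False; c=False; d=False; e=True.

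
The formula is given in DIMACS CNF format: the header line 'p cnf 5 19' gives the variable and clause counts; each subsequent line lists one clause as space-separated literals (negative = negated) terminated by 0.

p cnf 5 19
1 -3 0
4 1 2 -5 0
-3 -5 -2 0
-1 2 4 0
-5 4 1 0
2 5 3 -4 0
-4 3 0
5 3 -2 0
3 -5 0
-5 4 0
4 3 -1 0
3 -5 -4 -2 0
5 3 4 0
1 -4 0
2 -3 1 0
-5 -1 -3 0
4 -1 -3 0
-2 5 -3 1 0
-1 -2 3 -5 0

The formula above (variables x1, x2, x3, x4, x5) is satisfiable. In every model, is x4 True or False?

True

Suppose x4 = False.
(¬x5) alone gives x5 = False.
(x3) alone gives x3 = True.
(x1) alone gives x1 = True.
But (¬x1) is also a unit clause — contradiction.
So every satisfying assignment has x4 = True.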